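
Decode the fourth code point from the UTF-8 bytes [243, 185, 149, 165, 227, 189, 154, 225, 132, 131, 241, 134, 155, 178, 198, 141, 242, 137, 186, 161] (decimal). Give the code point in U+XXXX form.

Offset 0: leading byte 0xF3 = 11110011 → 4-byte char #1 = F3 B9 95 A5.
Offset 4: leading byte 0xE3 = 11100011 → 3-byte char #2 = E3 BD 9A.
Offset 7: leading byte 0xE1 = 11100001 → 3-byte char #3 = E1 84 83.
Offset 10: leading byte 0xF1 = 11110001 → 4-byte char #4 = F1 86 9B B2.
Leading byte 0xF1 = 11110001 matches 11110xxx → 4-byte sequence.
Byte 1: 0xF1 = 11110001, payload 001 (3 bits).
Byte 2: 0x86 = 10000110 (10xxxxxx ✓), payload 000110.
Byte 3: 0x9B = 10011011 (10xxxxxx ✓), payload 011011.
Byte 4: 0xB2 = 10110010 (10xxxxxx ✓), payload 110010.
Concatenate: 001000110011011110010 = 0x466F2 (21 bits → U+466F2).

U+466F2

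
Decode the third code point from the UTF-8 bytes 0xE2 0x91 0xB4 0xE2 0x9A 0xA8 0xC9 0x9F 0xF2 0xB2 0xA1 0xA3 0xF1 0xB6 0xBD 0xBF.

U+025F

Offset 0: leading byte 0xE2 = 11100010 → 3-byte char #1 = E2 91 B4.
Offset 3: leading byte 0xE2 = 11100010 → 3-byte char #2 = E2 9A A8.
Offset 6: leading byte 0xC9 = 11001001 → 2-byte char #3 = C9 9F.
Leading byte 0xC9 = 11001001 matches 110xxxxx → 2-byte sequence.
Byte 1: 0xC9 = 11001001, payload 01001 (5 bits).
Byte 2: 0x9F = 10011111 (10xxxxxx ✓), payload 011111.
Concatenate: 01001011111 = 0x25F (11 bits → U+025F).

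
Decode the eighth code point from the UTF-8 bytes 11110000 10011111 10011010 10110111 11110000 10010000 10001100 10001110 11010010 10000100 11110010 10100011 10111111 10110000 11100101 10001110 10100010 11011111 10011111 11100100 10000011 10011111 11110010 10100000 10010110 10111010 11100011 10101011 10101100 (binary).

Offset 0: leading byte 0xF0 = 11110000 → 4-byte char #1 = F0 9F 9A B7.
Offset 4: leading byte 0xF0 = 11110000 → 4-byte char #2 = F0 90 8C 8E.
Offset 8: leading byte 0xD2 = 11010010 → 2-byte char #3 = D2 84.
Offset 10: leading byte 0xF2 = 11110010 → 4-byte char #4 = F2 A3 BF B0.
Offset 14: leading byte 0xE5 = 11100101 → 3-byte char #5 = E5 8E A2.
Offset 17: leading byte 0xDF = 11011111 → 2-byte char #6 = DF 9F.
Offset 19: leading byte 0xE4 = 11100100 → 3-byte char #7 = E4 83 9F.
Offset 22: leading byte 0xF2 = 11110010 → 4-byte char #8 = F2 A0 96 BA.
Leading byte 0xF2 = 11110010 matches 11110xxx → 4-byte sequence.
Byte 1: 0xF2 = 11110010, payload 010 (3 bits).
Byte 2: 0xA0 = 10100000 (10xxxxxx ✓), payload 100000.
Byte 3: 0x96 = 10010110 (10xxxxxx ✓), payload 010110.
Byte 4: 0xBA = 10111010 (10xxxxxx ✓), payload 111010.
Concatenate: 010100000010110111010 = 0xA05BA (21 bits → U+A05BA).

U+A05BA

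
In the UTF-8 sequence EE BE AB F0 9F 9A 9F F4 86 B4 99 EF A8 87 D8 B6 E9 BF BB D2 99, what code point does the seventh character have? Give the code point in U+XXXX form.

Offset 0: leading byte 0xEE = 11101110 → 3-byte char #1 = EE BE AB.
Offset 3: leading byte 0xF0 = 11110000 → 4-byte char #2 = F0 9F 9A 9F.
Offset 7: leading byte 0xF4 = 11110100 → 4-byte char #3 = F4 86 B4 99.
Offset 11: leading byte 0xEF = 11101111 → 3-byte char #4 = EF A8 87.
Offset 14: leading byte 0xD8 = 11011000 → 2-byte char #5 = D8 B6.
Offset 16: leading byte 0xE9 = 11101001 → 3-byte char #6 = E9 BF BB.
Offset 19: leading byte 0xD2 = 11010010 → 2-byte char #7 = D2 99.
Leading byte 0xD2 = 11010010 matches 110xxxxx → 2-byte sequence.
Byte 1: 0xD2 = 11010010, payload 10010 (5 bits).
Byte 2: 0x99 = 10011001 (10xxxxxx ✓), payload 011001.
Concatenate: 10010011001 = 0x499 (11 bits → U+0499).

U+0499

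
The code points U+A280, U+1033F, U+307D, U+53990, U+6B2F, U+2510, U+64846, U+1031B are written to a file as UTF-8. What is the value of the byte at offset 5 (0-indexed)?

U+A280 → 3-byte form EA 8A 80 at offsets 0–2.
U+1033F → 4-byte form F0 90 8C BF at offsets 3–6.
Offset 5 falls in char 2's range; it's byte 3 of F0 90 8C BF = 0x8C.

0x8C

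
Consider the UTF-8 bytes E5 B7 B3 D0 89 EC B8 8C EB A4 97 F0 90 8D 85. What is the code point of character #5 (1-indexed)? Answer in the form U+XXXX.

U+10345

Offset 0: leading byte 0xE5 = 11100101 → 3-byte char #1 = E5 B7 B3.
Offset 3: leading byte 0xD0 = 11010000 → 2-byte char #2 = D0 89.
Offset 5: leading byte 0xEC = 11101100 → 3-byte char #3 = EC B8 8C.
Offset 8: leading byte 0xEB = 11101011 → 3-byte char #4 = EB A4 97.
Offset 11: leading byte 0xF0 = 11110000 → 4-byte char #5 = F0 90 8D 85.
Leading byte 0xF0 = 11110000 matches 11110xxx → 4-byte sequence.
Byte 1: 0xF0 = 11110000, payload 000 (3 bits).
Byte 2: 0x90 = 10010000 (10xxxxxx ✓), payload 010000.
Byte 3: 0x8D = 10001101 (10xxxxxx ✓), payload 001101.
Byte 4: 0x85 = 10000101 (10xxxxxx ✓), payload 000101.
Concatenate: 000010000001101000101 = 0x10345 (21 bits → U+10345).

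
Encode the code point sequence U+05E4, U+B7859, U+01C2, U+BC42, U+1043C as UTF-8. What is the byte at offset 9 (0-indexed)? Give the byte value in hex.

0xB1

U+05E4 → 2-byte form D7 A4 at offsets 0–1.
U+B7859 → 4-byte form F2 B7 A1 99 at offsets 2–5.
U+01C2 → 2-byte form C7 82 at offsets 6–7.
U+BC42 → 3-byte form EB B1 82 at offsets 8–10.
Offset 9 falls in char 4's range; it's byte 2 of EB B1 82 = 0xB1.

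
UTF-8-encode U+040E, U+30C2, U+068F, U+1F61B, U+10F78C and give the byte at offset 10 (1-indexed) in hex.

0x98

1-indexed offset 10 is 0-indexed offset 9.
U+040E → 2-byte form D0 8E at offsets 0–1.
U+30C2 → 3-byte form E3 83 82 at offsets 2–4.
U+068F → 2-byte form DA 8F at offsets 5–6.
U+1F61B → 4-byte form F0 9F 98 9B at offsets 7–10.
Offset 9 falls in char 4's range; it's byte 3 of F0 9F 98 9B = 0x98.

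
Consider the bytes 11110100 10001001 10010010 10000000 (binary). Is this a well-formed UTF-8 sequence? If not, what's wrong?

Leading byte 0xF4 = 11110100 → 4-byte form.
Continuation bytes 0x89=10001001, 0x92=10010010, 0x80=10000000 all match 10xxxxxx.
Decoded value 0x109480 is ≥ 0x10000 (shortest form) and not a surrogate.

valid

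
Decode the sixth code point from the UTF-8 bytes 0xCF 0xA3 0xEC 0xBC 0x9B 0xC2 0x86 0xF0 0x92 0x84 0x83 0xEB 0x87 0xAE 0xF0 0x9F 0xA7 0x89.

U+1F9C9

Offset 0: leading byte 0xCF = 11001111 → 2-byte char #1 = CF A3.
Offset 2: leading byte 0xEC = 11101100 → 3-byte char #2 = EC BC 9B.
Offset 5: leading byte 0xC2 = 11000010 → 2-byte char #3 = C2 86.
Offset 7: leading byte 0xF0 = 11110000 → 4-byte char #4 = F0 92 84 83.
Offset 11: leading byte 0xEB = 11101011 → 3-byte char #5 = EB 87 AE.
Offset 14: leading byte 0xF0 = 11110000 → 4-byte char #6 = F0 9F A7 89.
Leading byte 0xF0 = 11110000 matches 11110xxx → 4-byte sequence.
Byte 1: 0xF0 = 11110000, payload 000 (3 bits).
Byte 2: 0x9F = 10011111 (10xxxxxx ✓), payload 011111.
Byte 3: 0xA7 = 10100111 (10xxxxxx ✓), payload 100111.
Byte 4: 0x89 = 10001001 (10xxxxxx ✓), payload 001001.
Concatenate: 000011111100111001001 = 0x1F9C9 (21 bits → U+1F9C9).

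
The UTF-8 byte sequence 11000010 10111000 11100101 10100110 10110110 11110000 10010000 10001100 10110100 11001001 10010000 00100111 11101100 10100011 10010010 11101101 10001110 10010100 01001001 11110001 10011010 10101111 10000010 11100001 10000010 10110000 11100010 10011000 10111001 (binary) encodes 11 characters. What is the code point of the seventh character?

Offset 0: leading byte 0xC2 = 11000010 → 2-byte char #1 = C2 B8.
Offset 2: leading byte 0xE5 = 11100101 → 3-byte char #2 = E5 A6 B6.
Offset 5: leading byte 0xF0 = 11110000 → 4-byte char #3 = F0 90 8C B4.
Offset 9: leading byte 0xC9 = 11001001 → 2-byte char #4 = C9 90.
Offset 11: leading byte 0x27 = 00100111 → 1-byte char #5 = 27.
Offset 12: leading byte 0xEC = 11101100 → 3-byte char #6 = EC A3 92.
Offset 15: leading byte 0xED = 11101101 → 3-byte char #7 = ED 8E 94.
Leading byte 0xED = 11101101 matches 1110xxxx → 3-byte sequence.
Byte 1: 0xED = 11101101, payload 1101 (4 bits).
Byte 2: 0x8E = 10001110 (10xxxxxx ✓), payload 001110.
Byte 3: 0x94 = 10010100 (10xxxxxx ✓), payload 010100.
Concatenate: 1101001110010100 = 0xD394 (16 bits → U+D394).

U+D394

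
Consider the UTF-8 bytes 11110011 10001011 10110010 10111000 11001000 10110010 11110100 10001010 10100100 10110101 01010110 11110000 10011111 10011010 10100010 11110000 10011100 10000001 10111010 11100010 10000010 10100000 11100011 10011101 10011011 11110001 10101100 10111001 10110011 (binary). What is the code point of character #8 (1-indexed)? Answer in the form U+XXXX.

Offset 0: leading byte 0xF3 = 11110011 → 4-byte char #1 = F3 8B B2 B8.
Offset 4: leading byte 0xC8 = 11001000 → 2-byte char #2 = C8 B2.
Offset 6: leading byte 0xF4 = 11110100 → 4-byte char #3 = F4 8A A4 B5.
Offset 10: leading byte 0x56 = 01010110 → 1-byte char #4 = 56.
Offset 11: leading byte 0xF0 = 11110000 → 4-byte char #5 = F0 9F 9A A2.
Offset 15: leading byte 0xF0 = 11110000 → 4-byte char #6 = F0 9C 81 BA.
Offset 19: leading byte 0xE2 = 11100010 → 3-byte char #7 = E2 82 A0.
Offset 22: leading byte 0xE3 = 11100011 → 3-byte char #8 = E3 9D 9B.
Leading byte 0xE3 = 11100011 matches 1110xxxx → 3-byte sequence.
Byte 1: 0xE3 = 11100011, payload 0011 (4 bits).
Byte 2: 0x9D = 10011101 (10xxxxxx ✓), payload 011101.
Byte 3: 0x9B = 10011011 (10xxxxxx ✓), payload 011011.
Concatenate: 0011011101011011 = 0x375B (16 bits → U+375B).

U+375B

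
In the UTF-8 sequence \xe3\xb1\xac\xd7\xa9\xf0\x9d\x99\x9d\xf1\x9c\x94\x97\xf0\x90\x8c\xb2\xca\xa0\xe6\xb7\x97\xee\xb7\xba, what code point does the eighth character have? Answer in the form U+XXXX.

U+EDFA

Offset 0: leading byte 0xE3 = 11100011 → 3-byte char #1 = E3 B1 AC.
Offset 3: leading byte 0xD7 = 11010111 → 2-byte char #2 = D7 A9.
Offset 5: leading byte 0xF0 = 11110000 → 4-byte char #3 = F0 9D 99 9D.
Offset 9: leading byte 0xF1 = 11110001 → 4-byte char #4 = F1 9C 94 97.
Offset 13: leading byte 0xF0 = 11110000 → 4-byte char #5 = F0 90 8C B2.
Offset 17: leading byte 0xCA = 11001010 → 2-byte char #6 = CA A0.
Offset 19: leading byte 0xE6 = 11100110 → 3-byte char #7 = E6 B7 97.
Offset 22: leading byte 0xEE = 11101110 → 3-byte char #8 = EE B7 BA.
Leading byte 0xEE = 11101110 matches 1110xxxx → 3-byte sequence.
Byte 1: 0xEE = 11101110, payload 1110 (4 bits).
Byte 2: 0xB7 = 10110111 (10xxxxxx ✓), payload 110111.
Byte 3: 0xBA = 10111010 (10xxxxxx ✓), payload 111010.
Concatenate: 1110110111111010 = 0xEDFA (16 bits → U+EDFA).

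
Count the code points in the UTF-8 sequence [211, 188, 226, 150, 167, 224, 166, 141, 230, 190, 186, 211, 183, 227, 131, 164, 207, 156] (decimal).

7

Byte at offset 0: 0xD3 = 11010011 → 2-byte char (#1). Advance 2.
Byte at offset 2: 0xE2 = 11100010 → 3-byte char (#2). Advance 3.
Byte at offset 5: 0xE0 = 11100000 → 3-byte char (#3). Advance 3.
Byte at offset 8: 0xE6 = 11100110 → 3-byte char (#4). Advance 3.
Byte at offset 11: 0xD3 = 11010011 → 2-byte char (#5). Advance 2.
Byte at offset 13: 0xE3 = 11100011 → 3-byte char (#6). Advance 3.
Byte at offset 16: 0xCF = 11001111 → 2-byte char (#7). Advance 2.
Reached end at offset 18 after 7 code points.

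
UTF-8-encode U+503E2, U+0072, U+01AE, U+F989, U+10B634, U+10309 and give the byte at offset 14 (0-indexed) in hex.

U+503E2 → 4-byte form F1 90 8F A2 at offsets 0–3.
U+0072 → 1-byte form 72 at offsets 4–4.
U+01AE → 2-byte form C6 AE at offsets 5–6.
U+F989 → 3-byte form EF A6 89 at offsets 7–9.
U+10B634 → 4-byte form F4 8B 98 B4 at offsets 10–13.
U+10309 → 4-byte form F0 90 8C 89 at offsets 14–17.
Offset 14 falls in char 6's range; it's byte 1 of F0 90 8C 89 = 0xF0.

0xF0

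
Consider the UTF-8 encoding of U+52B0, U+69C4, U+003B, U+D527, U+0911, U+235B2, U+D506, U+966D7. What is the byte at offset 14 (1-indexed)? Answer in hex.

0xF0

1-indexed offset 14 is 0-indexed offset 13.
U+52B0 → 3-byte form E5 8A B0 at offsets 0–2.
U+69C4 → 3-byte form E6 A7 84 at offsets 3–5.
U+003B → 1-byte form 3B at offsets 6–6.
U+D527 → 3-byte form ED 94 A7 at offsets 7–9.
U+0911 → 3-byte form E0 A4 91 at offsets 10–12.
U+235B2 → 4-byte form F0 A3 96 B2 at offsets 13–16.
Offset 13 falls in char 6's range; it's byte 1 of F0 A3 96 B2 = 0xF0.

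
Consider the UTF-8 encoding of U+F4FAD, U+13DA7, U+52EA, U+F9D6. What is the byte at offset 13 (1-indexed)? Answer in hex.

0xA7

1-indexed offset 13 is 0-indexed offset 12.
U+F4FAD → 4-byte form F3 B4 BE AD at offsets 0–3.
U+13DA7 → 4-byte form F0 93 B6 A7 at offsets 4–7.
U+52EA → 3-byte form E5 8B AA at offsets 8–10.
U+F9D6 → 3-byte form EF A7 96 at offsets 11–13.
Offset 12 falls in char 4's range; it's byte 2 of EF A7 96 = 0xA7.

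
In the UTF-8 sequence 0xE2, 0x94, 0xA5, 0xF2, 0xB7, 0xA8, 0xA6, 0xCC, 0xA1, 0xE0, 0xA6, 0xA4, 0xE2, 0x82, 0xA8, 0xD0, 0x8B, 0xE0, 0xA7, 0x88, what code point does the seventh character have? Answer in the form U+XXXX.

Offset 0: leading byte 0xE2 = 11100010 → 3-byte char #1 = E2 94 A5.
Offset 3: leading byte 0xF2 = 11110010 → 4-byte char #2 = F2 B7 A8 A6.
Offset 7: leading byte 0xCC = 11001100 → 2-byte char #3 = CC A1.
Offset 9: leading byte 0xE0 = 11100000 → 3-byte char #4 = E0 A6 A4.
Offset 12: leading byte 0xE2 = 11100010 → 3-byte char #5 = E2 82 A8.
Offset 15: leading byte 0xD0 = 11010000 → 2-byte char #6 = D0 8B.
Offset 17: leading byte 0xE0 = 11100000 → 3-byte char #7 = E0 A7 88.
Leading byte 0xE0 = 11100000 matches 1110xxxx → 3-byte sequence.
Byte 1: 0xE0 = 11100000, payload 0000 (4 bits).
Byte 2: 0xA7 = 10100111 (10xxxxxx ✓), payload 100111.
Byte 3: 0x88 = 10001000 (10xxxxxx ✓), payload 001000.
Concatenate: 0000100111001000 = 0x9C8 (16 bits → U+09C8).

U+09C8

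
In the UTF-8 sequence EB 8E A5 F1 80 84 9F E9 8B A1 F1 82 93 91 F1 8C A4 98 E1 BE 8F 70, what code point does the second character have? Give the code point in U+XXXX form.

Offset 0: leading byte 0xEB = 11101011 → 3-byte char #1 = EB 8E A5.
Offset 3: leading byte 0xF1 = 11110001 → 4-byte char #2 = F1 80 84 9F.
Leading byte 0xF1 = 11110001 matches 11110xxx → 4-byte sequence.
Byte 1: 0xF1 = 11110001, payload 001 (3 bits).
Byte 2: 0x80 = 10000000 (10xxxxxx ✓), payload 000000.
Byte 3: 0x84 = 10000100 (10xxxxxx ✓), payload 000100.
Byte 4: 0x9F = 10011111 (10xxxxxx ✓), payload 011111.
Concatenate: 001000000000100011111 = 0x4011F (21 bits → U+4011F).

U+4011F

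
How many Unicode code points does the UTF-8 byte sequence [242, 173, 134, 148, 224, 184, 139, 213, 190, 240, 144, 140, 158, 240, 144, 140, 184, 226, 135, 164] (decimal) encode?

Byte at offset 0: 0xF2 = 11110010 → 4-byte char (#1). Advance 4.
Byte at offset 4: 0xE0 = 11100000 → 3-byte char (#2). Advance 3.
Byte at offset 7: 0xD5 = 11010101 → 2-byte char (#3). Advance 2.
Byte at offset 9: 0xF0 = 11110000 → 4-byte char (#4). Advance 4.
Byte at offset 13: 0xF0 = 11110000 → 4-byte char (#5). Advance 4.
Byte at offset 17: 0xE2 = 11100010 → 3-byte char (#6). Advance 3.
Reached end at offset 20 after 6 code points.

6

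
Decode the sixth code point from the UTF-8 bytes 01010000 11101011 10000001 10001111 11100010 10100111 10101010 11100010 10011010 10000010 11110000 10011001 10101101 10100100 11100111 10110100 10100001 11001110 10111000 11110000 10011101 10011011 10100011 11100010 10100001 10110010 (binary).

Offset 0: leading byte 0x50 = 01010000 → 1-byte char #1 = 50.
Offset 1: leading byte 0xEB = 11101011 → 3-byte char #2 = EB 81 8F.
Offset 4: leading byte 0xE2 = 11100010 → 3-byte char #3 = E2 A7 AA.
Offset 7: leading byte 0xE2 = 11100010 → 3-byte char #4 = E2 9A 82.
Offset 10: leading byte 0xF0 = 11110000 → 4-byte char #5 = F0 99 AD A4.
Offset 14: leading byte 0xE7 = 11100111 → 3-byte char #6 = E7 B4 A1.
Leading byte 0xE7 = 11100111 matches 1110xxxx → 3-byte sequence.
Byte 1: 0xE7 = 11100111, payload 0111 (4 bits).
Byte 2: 0xB4 = 10110100 (10xxxxxx ✓), payload 110100.
Byte 3: 0xA1 = 10100001 (10xxxxxx ✓), payload 100001.
Concatenate: 0111110100100001 = 0x7D21 (16 bits → U+7D21).

U+7D21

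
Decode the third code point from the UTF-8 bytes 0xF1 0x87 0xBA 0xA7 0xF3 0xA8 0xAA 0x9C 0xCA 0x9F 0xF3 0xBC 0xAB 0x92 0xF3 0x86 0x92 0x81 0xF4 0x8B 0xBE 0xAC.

Offset 0: leading byte 0xF1 = 11110001 → 4-byte char #1 = F1 87 BA A7.
Offset 4: leading byte 0xF3 = 11110011 → 4-byte char #2 = F3 A8 AA 9C.
Offset 8: leading byte 0xCA = 11001010 → 2-byte char #3 = CA 9F.
Leading byte 0xCA = 11001010 matches 110xxxxx → 2-byte sequence.
Byte 1: 0xCA = 11001010, payload 01010 (5 bits).
Byte 2: 0x9F = 10011111 (10xxxxxx ✓), payload 011111.
Concatenate: 01010011111 = 0x29F (11 bits → U+029F).

U+029F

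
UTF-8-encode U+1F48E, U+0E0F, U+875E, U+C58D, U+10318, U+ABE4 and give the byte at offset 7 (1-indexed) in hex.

1-indexed offset 7 is 0-indexed offset 6.
U+1F48E → 4-byte form F0 9F 92 8E at offsets 0–3.
U+0E0F → 3-byte form E0 B8 8F at offsets 4–6.
Offset 6 falls in char 2's range; it's byte 3 of E0 B8 8F = 0x8F.

0x8F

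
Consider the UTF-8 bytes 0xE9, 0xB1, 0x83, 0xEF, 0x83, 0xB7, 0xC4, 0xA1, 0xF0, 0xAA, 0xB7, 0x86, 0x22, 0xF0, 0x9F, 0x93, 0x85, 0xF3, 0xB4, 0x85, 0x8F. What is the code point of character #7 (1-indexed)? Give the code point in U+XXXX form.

Offset 0: leading byte 0xE9 = 11101001 → 3-byte char #1 = E9 B1 83.
Offset 3: leading byte 0xEF = 11101111 → 3-byte char #2 = EF 83 B7.
Offset 6: leading byte 0xC4 = 11000100 → 2-byte char #3 = C4 A1.
Offset 8: leading byte 0xF0 = 11110000 → 4-byte char #4 = F0 AA B7 86.
Offset 12: leading byte 0x22 = 00100010 → 1-byte char #5 = 22.
Offset 13: leading byte 0xF0 = 11110000 → 4-byte char #6 = F0 9F 93 85.
Offset 17: leading byte 0xF3 = 11110011 → 4-byte char #7 = F3 B4 85 8F.
Leading byte 0xF3 = 11110011 matches 11110xxx → 4-byte sequence.
Byte 1: 0xF3 = 11110011, payload 011 (3 bits).
Byte 2: 0xB4 = 10110100 (10xxxxxx ✓), payload 110100.
Byte 3: 0x85 = 10000101 (10xxxxxx ✓), payload 000101.
Byte 4: 0x8F = 10001111 (10xxxxxx ✓), payload 001111.
Concatenate: 011110100000101001111 = 0xF414F (21 bits → U+F414F).

U+F414F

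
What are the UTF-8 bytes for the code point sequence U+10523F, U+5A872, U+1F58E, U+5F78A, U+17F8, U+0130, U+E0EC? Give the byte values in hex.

U+10523F: 4-byte form → F4 85 88 BF.
U+5A872: 4-byte form → F1 9A A1 B2.
U+1F58E: 4-byte form → F0 9F 96 8E.
U+5F78A: 4-byte form → F1 9F 9E 8A.
U+17F8: 3-byte form → E1 9F B8.
U+0130: 2-byte form → C4 B0.
U+E0EC: 3-byte form → EE 83 AC.
Concatenated (24 bytes): F4 85 88 BF F1 9A A1 B2 F0 9F 96 8E F1 9F 9E 8A E1 9F B8 C4 B0 EE 83 AC.

F4 85 88 BF F1 9A A1 B2 F0 9F 96 8E F1 9F 9E 8A E1 9F B8 C4 B0 EE 83 AC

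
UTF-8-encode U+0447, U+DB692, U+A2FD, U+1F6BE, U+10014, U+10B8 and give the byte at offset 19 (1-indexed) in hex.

0x82

1-indexed offset 19 is 0-indexed offset 18.
U+0447 → 2-byte form D1 87 at offsets 0–1.
U+DB692 → 4-byte form F3 9B 9A 92 at offsets 2–5.
U+A2FD → 3-byte form EA 8B BD at offsets 6–8.
U+1F6BE → 4-byte form F0 9F 9A BE at offsets 9–12.
U+10014 → 4-byte form F0 90 80 94 at offsets 13–16.
U+10B8 → 3-byte form E1 82 B8 at offsets 17–19.
Offset 18 falls in char 6's range; it's byte 2 of E1 82 B8 = 0x82.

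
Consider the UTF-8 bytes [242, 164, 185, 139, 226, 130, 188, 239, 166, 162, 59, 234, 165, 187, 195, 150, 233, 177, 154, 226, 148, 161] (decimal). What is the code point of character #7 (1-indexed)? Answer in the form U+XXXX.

Offset 0: leading byte 0xF2 = 11110010 → 4-byte char #1 = F2 A4 B9 8B.
Offset 4: leading byte 0xE2 = 11100010 → 3-byte char #2 = E2 82 BC.
Offset 7: leading byte 0xEF = 11101111 → 3-byte char #3 = EF A6 A2.
Offset 10: leading byte 0x3B = 00111011 → 1-byte char #4 = 3B.
Offset 11: leading byte 0xEA = 11101010 → 3-byte char #5 = EA A5 BB.
Offset 14: leading byte 0xC3 = 11000011 → 2-byte char #6 = C3 96.
Offset 16: leading byte 0xE9 = 11101001 → 3-byte char #7 = E9 B1 9A.
Leading byte 0xE9 = 11101001 matches 1110xxxx → 3-byte sequence.
Byte 1: 0xE9 = 11101001, payload 1001 (4 bits).
Byte 2: 0xB1 = 10110001 (10xxxxxx ✓), payload 110001.
Byte 3: 0x9A = 10011010 (10xxxxxx ✓), payload 011010.
Concatenate: 1001110001011010 = 0x9C5A (16 bits → U+9C5A).

U+9C5A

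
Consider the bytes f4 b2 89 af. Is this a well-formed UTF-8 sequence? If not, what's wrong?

invalid (encodes a value above U+10FFFF)

Leading byte 0xF4 = 11110100 → 4-byte form.
Payload = 0x13226F, which exceeds U+10FFFF, the maximum Unicode code point. (Leading bytes F5–FF, or F4 followed by ≥ 0x90, are invalid.)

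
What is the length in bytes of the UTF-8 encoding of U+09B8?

3

U+09B8 = 0x9B8. UTF-8 uses 1 byte below 0x80, 2 below 0x800, 3 below 0x10000, 4 up to 0x10FFFF. 0x9B8 is in U+0800–U+FFFF → 3 bytes.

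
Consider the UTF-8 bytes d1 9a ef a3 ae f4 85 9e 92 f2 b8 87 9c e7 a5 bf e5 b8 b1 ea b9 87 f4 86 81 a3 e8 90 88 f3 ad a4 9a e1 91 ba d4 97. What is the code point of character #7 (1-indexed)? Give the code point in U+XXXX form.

U+AE47

Offset 0: leading byte 0xD1 = 11010001 → 2-byte char #1 = D1 9A.
Offset 2: leading byte 0xEF = 11101111 → 3-byte char #2 = EF A3 AE.
Offset 5: leading byte 0xF4 = 11110100 → 4-byte char #3 = F4 85 9E 92.
Offset 9: leading byte 0xF2 = 11110010 → 4-byte char #4 = F2 B8 87 9C.
Offset 13: leading byte 0xE7 = 11100111 → 3-byte char #5 = E7 A5 BF.
Offset 16: leading byte 0xE5 = 11100101 → 3-byte char #6 = E5 B8 B1.
Offset 19: leading byte 0xEA = 11101010 → 3-byte char #7 = EA B9 87.
Leading byte 0xEA = 11101010 matches 1110xxxx → 3-byte sequence.
Byte 1: 0xEA = 11101010, payload 1010 (4 bits).
Byte 2: 0xB9 = 10111001 (10xxxxxx ✓), payload 111001.
Byte 3: 0x87 = 10000111 (10xxxxxx ✓), payload 000111.
Concatenate: 1010111001000111 = 0xAE47 (16 bits → U+AE47).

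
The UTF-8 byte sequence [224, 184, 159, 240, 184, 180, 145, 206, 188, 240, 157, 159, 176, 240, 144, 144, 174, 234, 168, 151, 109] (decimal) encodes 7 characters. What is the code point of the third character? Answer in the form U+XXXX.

U+03BC

Offset 0: leading byte 0xE0 = 11100000 → 3-byte char #1 = E0 B8 9F.
Offset 3: leading byte 0xF0 = 11110000 → 4-byte char #2 = F0 B8 B4 91.
Offset 7: leading byte 0xCE = 11001110 → 2-byte char #3 = CE BC.
Leading byte 0xCE = 11001110 matches 110xxxxx → 2-byte sequence.
Byte 1: 0xCE = 11001110, payload 01110 (5 bits).
Byte 2: 0xBC = 10111100 (10xxxxxx ✓), payload 111100.
Concatenate: 01110111100 = 0x3BC (11 bits → U+03BC).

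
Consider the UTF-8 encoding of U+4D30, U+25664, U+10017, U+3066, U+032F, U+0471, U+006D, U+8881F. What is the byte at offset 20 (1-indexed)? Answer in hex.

0xF2

1-indexed offset 20 is 0-indexed offset 19.
U+4D30 → 3-byte form E4 B4 B0 at offsets 0–2.
U+25664 → 4-byte form F0 A5 99 A4 at offsets 3–6.
U+10017 → 4-byte form F0 90 80 97 at offsets 7–10.
U+3066 → 3-byte form E3 81 A6 at offsets 11–13.
U+032F → 2-byte form CC AF at offsets 14–15.
U+0471 → 2-byte form D1 B1 at offsets 16–17.
U+006D → 1-byte form 6D at offsets 18–18.
U+8881F → 4-byte form F2 88 A0 9F at offsets 19–22.
Offset 19 falls in char 8's range; it's byte 1 of F2 88 A0 9F = 0xF2.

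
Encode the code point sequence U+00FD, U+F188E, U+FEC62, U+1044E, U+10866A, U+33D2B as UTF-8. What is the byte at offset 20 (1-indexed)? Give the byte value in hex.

0xB3

1-indexed offset 20 is 0-indexed offset 19.
U+00FD → 2-byte form C3 BD at offsets 0–1.
U+F188E → 4-byte form F3 B1 A2 8E at offsets 2–5.
U+FEC62 → 4-byte form F3 BE B1 A2 at offsets 6–9.
U+1044E → 4-byte form F0 90 91 8E at offsets 10–13.
U+10866A → 4-byte form F4 88 99 AA at offsets 14–17.
U+33D2B → 4-byte form F0 B3 B4 AB at offsets 18–21.
Offset 19 falls in char 6's range; it's byte 2 of F0 B3 B4 AB = 0xB3.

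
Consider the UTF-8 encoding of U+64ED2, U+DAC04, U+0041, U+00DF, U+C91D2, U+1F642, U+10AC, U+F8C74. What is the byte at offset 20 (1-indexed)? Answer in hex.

0xE1

1-indexed offset 20 is 0-indexed offset 19.
U+64ED2 → 4-byte form F1 A4 BB 92 at offsets 0–3.
U+DAC04 → 4-byte form F3 9A B0 84 at offsets 4–7.
U+0041 → 1-byte form 41 at offsets 8–8.
U+00DF → 2-byte form C3 9F at offsets 9–10.
U+C91D2 → 4-byte form F3 89 87 92 at offsets 11–14.
U+1F642 → 4-byte form F0 9F 99 82 at offsets 15–18.
U+10AC → 3-byte form E1 82 AC at offsets 19–21.
Offset 19 falls in char 7's range; it's byte 1 of E1 82 AC = 0xE1.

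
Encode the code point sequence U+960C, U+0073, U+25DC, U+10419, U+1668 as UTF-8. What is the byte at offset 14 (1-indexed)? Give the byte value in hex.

1-indexed offset 14 is 0-indexed offset 13.
U+960C → 3-byte form E9 98 8C at offsets 0–2.
U+0073 → 1-byte form 73 at offsets 3–3.
U+25DC → 3-byte form E2 97 9C at offsets 4–6.
U+10419 → 4-byte form F0 90 90 99 at offsets 7–10.
U+1668 → 3-byte form E1 99 A8 at offsets 11–13.
Offset 13 falls in char 5's range; it's byte 3 of E1 99 A8 = 0xA8.

0xA8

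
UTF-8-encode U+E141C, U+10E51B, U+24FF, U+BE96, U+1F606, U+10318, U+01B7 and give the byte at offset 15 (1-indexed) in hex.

0xF0

1-indexed offset 15 is 0-indexed offset 14.
U+E141C → 4-byte form F3 A1 90 9C at offsets 0–3.
U+10E51B → 4-byte form F4 8E 94 9B at offsets 4–7.
U+24FF → 3-byte form E2 93 BF at offsets 8–10.
U+BE96 → 3-byte form EB BA 96 at offsets 11–13.
U+1F606 → 4-byte form F0 9F 98 86 at offsets 14–17.
Offset 14 falls in char 5's range; it's byte 1 of F0 9F 98 86 = 0xF0.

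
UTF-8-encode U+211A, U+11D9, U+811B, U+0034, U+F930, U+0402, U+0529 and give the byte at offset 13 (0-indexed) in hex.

U+211A → 3-byte form E2 84 9A at offsets 0–2.
U+11D9 → 3-byte form E1 87 99 at offsets 3–5.
U+811B → 3-byte form E8 84 9B at offsets 6–8.
U+0034 → 1-byte form 34 at offsets 9–9.
U+F930 → 3-byte form EF A4 B0 at offsets 10–12.
U+0402 → 2-byte form D0 82 at offsets 13–14.
Offset 13 falls in char 6's range; it's byte 1 of D0 82 = 0xD0.

0xD0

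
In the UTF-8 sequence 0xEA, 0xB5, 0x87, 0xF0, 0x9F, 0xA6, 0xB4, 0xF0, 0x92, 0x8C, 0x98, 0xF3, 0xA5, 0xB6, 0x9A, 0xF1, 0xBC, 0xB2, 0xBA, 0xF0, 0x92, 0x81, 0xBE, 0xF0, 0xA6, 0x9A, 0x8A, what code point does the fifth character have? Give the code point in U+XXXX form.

Offset 0: leading byte 0xEA = 11101010 → 3-byte char #1 = EA B5 87.
Offset 3: leading byte 0xF0 = 11110000 → 4-byte char #2 = F0 9F A6 B4.
Offset 7: leading byte 0xF0 = 11110000 → 4-byte char #3 = F0 92 8C 98.
Offset 11: leading byte 0xF3 = 11110011 → 4-byte char #4 = F3 A5 B6 9A.
Offset 15: leading byte 0xF1 = 11110001 → 4-byte char #5 = F1 BC B2 BA.
Leading byte 0xF1 = 11110001 matches 11110xxx → 4-byte sequence.
Byte 1: 0xF1 = 11110001, payload 001 (3 bits).
Byte 2: 0xBC = 10111100 (10xxxxxx ✓), payload 111100.
Byte 3: 0xB2 = 10110010 (10xxxxxx ✓), payload 110010.
Byte 4: 0xBA = 10111010 (10xxxxxx ✓), payload 111010.
Concatenate: 001111100110010111010 = 0x7CCBA (21 bits → U+7CCBA).

U+7CCBA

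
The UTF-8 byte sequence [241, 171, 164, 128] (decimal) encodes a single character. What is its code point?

U+6B900

Leading byte 0xF1 = 11110001 matches 11110xxx → 4-byte sequence.
Byte 1: 0xF1 = 11110001, payload 001 (3 bits).
Byte 2: 0xAB = 10101011 (10xxxxxx ✓), payload 101011.
Byte 3: 0xA4 = 10100100 (10xxxxxx ✓), payload 100100.
Byte 4: 0x80 = 10000000 (10xxxxxx ✓), payload 000000.
Concatenate: 001101011100100000000 = 0x6B900 (21 bits → U+6B900).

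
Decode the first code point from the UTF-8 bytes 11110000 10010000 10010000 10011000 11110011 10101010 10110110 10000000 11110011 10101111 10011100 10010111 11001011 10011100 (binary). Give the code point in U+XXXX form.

U+10418

Offset 0: leading byte 0xF0 = 11110000 → 4-byte char #1 = F0 90 90 98.
Leading byte 0xF0 = 11110000 matches 11110xxx → 4-byte sequence.
Byte 1: 0xF0 = 11110000, payload 000 (3 bits).
Byte 2: 0x90 = 10010000 (10xxxxxx ✓), payload 010000.
Byte 3: 0x90 = 10010000 (10xxxxxx ✓), payload 010000.
Byte 4: 0x98 = 10011000 (10xxxxxx ✓), payload 011000.
Concatenate: 000010000010000011000 = 0x10418 (21 bits → U+10418).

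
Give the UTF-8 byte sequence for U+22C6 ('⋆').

U+22C6 = 0x22C6 = 8902 decimal. In range U+0800–U+FFFF → 3-byte form: 1110xxxx 10xxxxxx 10xxxxxx.
Binary (16 bits): 0010001011000110.
Split 4+6+6: 0010 | 001011 | 000110.
Byte 1: 11100010 = 0xE2.
Byte 2: 10001011 = 0x8B.
Byte 3: 10000110 = 0x86.

E2 8B 86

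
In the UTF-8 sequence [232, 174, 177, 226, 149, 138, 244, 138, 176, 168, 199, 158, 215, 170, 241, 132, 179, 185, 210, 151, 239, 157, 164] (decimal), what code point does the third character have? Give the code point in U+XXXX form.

Offset 0: leading byte 0xE8 = 11101000 → 3-byte char #1 = E8 AE B1.
Offset 3: leading byte 0xE2 = 11100010 → 3-byte char #2 = E2 95 8A.
Offset 6: leading byte 0xF4 = 11110100 → 4-byte char #3 = F4 8A B0 A8.
Leading byte 0xF4 = 11110100 matches 11110xxx → 4-byte sequence.
Byte 1: 0xF4 = 11110100, payload 100 (3 bits).
Byte 2: 0x8A = 10001010 (10xxxxxx ✓), payload 001010.
Byte 3: 0xB0 = 10110000 (10xxxxxx ✓), payload 110000.
Byte 4: 0xA8 = 10101000 (10xxxxxx ✓), payload 101000.
Concatenate: 100001010110000101000 = 0x10AC28 (21 bits → U+10AC28).

U+10AC28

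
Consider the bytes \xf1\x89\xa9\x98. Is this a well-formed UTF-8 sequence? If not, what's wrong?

valid

Leading byte 0xF1 = 11110001 → 4-byte form.
Continuation bytes 0x89=10001001, 0xA9=10101001, 0x98=10011000 all match 10xxxxxx.
Decoded value 0x49A58 is ≥ 0x10000 (shortest form) and not a surrogate.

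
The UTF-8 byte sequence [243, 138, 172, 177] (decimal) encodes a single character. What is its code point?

Leading byte 0xF3 = 11110011 matches 11110xxx → 4-byte sequence.
Byte 1: 0xF3 = 11110011, payload 011 (3 bits).
Byte 2: 0x8A = 10001010 (10xxxxxx ✓), payload 001010.
Byte 3: 0xAC = 10101100 (10xxxxxx ✓), payload 101100.
Byte 4: 0xB1 = 10110001 (10xxxxxx ✓), payload 110001.
Concatenate: 011001010101100110001 = 0xCAB31 (21 bits → U+CAB31).

U+CAB31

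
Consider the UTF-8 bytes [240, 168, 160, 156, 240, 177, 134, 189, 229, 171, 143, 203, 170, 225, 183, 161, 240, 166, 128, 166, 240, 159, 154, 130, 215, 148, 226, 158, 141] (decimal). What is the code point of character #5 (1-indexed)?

Offset 0: leading byte 0xF0 = 11110000 → 4-byte char #1 = F0 A8 A0 9C.
Offset 4: leading byte 0xF0 = 11110000 → 4-byte char #2 = F0 B1 86 BD.
Offset 8: leading byte 0xE5 = 11100101 → 3-byte char #3 = E5 AB 8F.
Offset 11: leading byte 0xCB = 11001011 → 2-byte char #4 = CB AA.
Offset 13: leading byte 0xE1 = 11100001 → 3-byte char #5 = E1 B7 A1.
Leading byte 0xE1 = 11100001 matches 1110xxxx → 3-byte sequence.
Byte 1: 0xE1 = 11100001, payload 0001 (4 bits).
Byte 2: 0xB7 = 10110111 (10xxxxxx ✓), payload 110111.
Byte 3: 0xA1 = 10100001 (10xxxxxx ✓), payload 100001.
Concatenate: 0001110111100001 = 0x1DE1 (16 bits → U+1DE1).

U+1DE1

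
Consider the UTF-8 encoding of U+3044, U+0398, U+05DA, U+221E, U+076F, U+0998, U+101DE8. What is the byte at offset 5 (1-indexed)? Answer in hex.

0x98

1-indexed offset 5 is 0-indexed offset 4.
U+3044 → 3-byte form E3 81 84 at offsets 0–2.
U+0398 → 2-byte form CE 98 at offsets 3–4.
Offset 4 falls in char 2's range; it's byte 2 of CE 98 = 0x98.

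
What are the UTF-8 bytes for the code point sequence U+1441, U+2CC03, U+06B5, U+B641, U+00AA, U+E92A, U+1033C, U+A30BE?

U+1441: 3-byte form → E1 91 81.
U+2CC03: 4-byte form → F0 AC B0 83.
U+06B5: 2-byte form → DA B5.
U+B641: 3-byte form → EB 99 81.
U+00AA: 2-byte form → C2 AA.
U+E92A: 3-byte form → EE A4 AA.
U+1033C: 4-byte form → F0 90 8C BC.
U+A30BE: 4-byte form → F2 A3 82 BE.
Concatenated (25 bytes): E1 91 81 F0 AC B0 83 DA B5 EB 99 81 C2 AA EE A4 AA F0 90 8C BC F2 A3 82 BE.

E1 91 81 F0 AC B0 83 DA B5 EB 99 81 C2 AA EE A4 AA F0 90 8C BC F2 A3 82 BE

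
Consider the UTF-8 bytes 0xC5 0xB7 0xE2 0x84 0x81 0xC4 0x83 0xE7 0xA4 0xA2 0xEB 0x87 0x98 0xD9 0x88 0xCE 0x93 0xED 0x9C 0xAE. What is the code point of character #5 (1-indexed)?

Offset 0: leading byte 0xC5 = 11000101 → 2-byte char #1 = C5 B7.
Offset 2: leading byte 0xE2 = 11100010 → 3-byte char #2 = E2 84 81.
Offset 5: leading byte 0xC4 = 11000100 → 2-byte char #3 = C4 83.
Offset 7: leading byte 0xE7 = 11100111 → 3-byte char #4 = E7 A4 A2.
Offset 10: leading byte 0xEB = 11101011 → 3-byte char #5 = EB 87 98.
Leading byte 0xEB = 11101011 matches 1110xxxx → 3-byte sequence.
Byte 1: 0xEB = 11101011, payload 1011 (4 bits).
Byte 2: 0x87 = 10000111 (10xxxxxx ✓), payload 000111.
Byte 3: 0x98 = 10011000 (10xxxxxx ✓), payload 011000.
Concatenate: 1011000111011000 = 0xB1D8 (16 bits → U+B1D8).

U+B1D8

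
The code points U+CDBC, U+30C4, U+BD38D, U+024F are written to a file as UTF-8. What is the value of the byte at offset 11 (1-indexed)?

0xC9

1-indexed offset 11 is 0-indexed offset 10.
U+CDBC → 3-byte form EC B6 BC at offsets 0–2.
U+30C4 → 3-byte form E3 83 84 at offsets 3–5.
U+BD38D → 4-byte form F2 BD 8E 8D at offsets 6–9.
U+024F → 2-byte form C9 8F at offsets 10–11.
Offset 10 falls in char 4's range; it's byte 1 of C9 8F = 0xC9.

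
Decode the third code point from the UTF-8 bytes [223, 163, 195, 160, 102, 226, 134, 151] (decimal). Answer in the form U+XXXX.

Offset 0: leading byte 0xDF = 11011111 → 2-byte char #1 = DF A3.
Offset 2: leading byte 0xC3 = 11000011 → 2-byte char #2 = C3 A0.
Offset 4: leading byte 0x66 = 01100110 → 1-byte char #3 = 66.
Leading byte 0x66 = 01100110 matches 0xxxxxxx → 1-byte sequence.
Byte 1: 0x66 = 01100110, payload 1100110 (7 bits).
Concatenate: 1100110 = 0x66 (7 bits → U+0066).

U+0066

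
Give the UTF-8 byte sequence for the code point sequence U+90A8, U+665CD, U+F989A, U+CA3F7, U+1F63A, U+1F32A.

E9 82 A8 F1 A6 97 8D F3 B9 A2 9A F3 8A 8F B7 F0 9F 98 BA F0 9F 8C AA

U+90A8: 3-byte form → E9 82 A8.
U+665CD: 4-byte form → F1 A6 97 8D.
U+F989A: 4-byte form → F3 B9 A2 9A.
U+CA3F7: 4-byte form → F3 8A 8F B7.
U+1F63A: 4-byte form → F0 9F 98 BA.
U+1F32A: 4-byte form → F0 9F 8C AA.
Concatenated (23 bytes): E9 82 A8 F1 A6 97 8D F3 B9 A2 9A F3 8A 8F B7 F0 9F 98 BA F0 9F 8C AA.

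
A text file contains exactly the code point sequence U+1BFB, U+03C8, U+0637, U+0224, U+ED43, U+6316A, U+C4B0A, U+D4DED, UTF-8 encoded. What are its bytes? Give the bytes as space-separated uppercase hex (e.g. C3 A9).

E1 AF BB CF 88 D8 B7 C8 A4 EE B5 83 F1 A3 85 AA F3 84 AC 8A F3 94 B7 AD

U+1BFB: 3-byte form → E1 AF BB.
U+03C8: 2-byte form → CF 88.
U+0637: 2-byte form → D8 B7.
U+0224: 2-byte form → C8 A4.
U+ED43: 3-byte form → EE B5 83.
U+6316A: 4-byte form → F1 A3 85 AA.
U+C4B0A: 4-byte form → F3 84 AC 8A.
U+D4DED: 4-byte form → F3 94 B7 AD.
Concatenated (24 bytes): E1 AF BB CF 88 D8 B7 C8 A4 EE B5 83 F1 A3 85 AA F3 84 AC 8A F3 94 B7 AD.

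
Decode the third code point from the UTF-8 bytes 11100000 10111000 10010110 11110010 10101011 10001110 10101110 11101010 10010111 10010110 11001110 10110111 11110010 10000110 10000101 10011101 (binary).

U+A5D6

Offset 0: leading byte 0xE0 = 11100000 → 3-byte char #1 = E0 B8 96.
Offset 3: leading byte 0xF2 = 11110010 → 4-byte char #2 = F2 AB 8E AE.
Offset 7: leading byte 0xEA = 11101010 → 3-byte char #3 = EA 97 96.
Leading byte 0xEA = 11101010 matches 1110xxxx → 3-byte sequence.
Byte 1: 0xEA = 11101010, payload 1010 (4 bits).
Byte 2: 0x97 = 10010111 (10xxxxxx ✓), payload 010111.
Byte 3: 0x96 = 10010110 (10xxxxxx ✓), payload 010110.
Concatenate: 1010010111010110 = 0xA5D6 (16 bits → U+A5D6).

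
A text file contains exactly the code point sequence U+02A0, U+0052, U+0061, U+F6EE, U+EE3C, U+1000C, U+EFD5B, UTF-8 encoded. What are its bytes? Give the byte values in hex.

U+02A0: 2-byte form → CA A0.
U+0052: 1-byte form → 52.
U+0061: 1-byte form → 61.
U+F6EE: 3-byte form → EF 9B AE.
U+EE3C: 3-byte form → EE B8 BC.
U+1000C: 4-byte form → F0 90 80 8C.
U+EFD5B: 4-byte form → F3 AF B5 9B.
Concatenated (18 bytes): CA A0 52 61 EF 9B AE EE B8 BC F0 90 80 8C F3 AF B5 9B.

CA A0 52 61 EF 9B AE EE B8 BC F0 90 80 8C F3 AF B5 9B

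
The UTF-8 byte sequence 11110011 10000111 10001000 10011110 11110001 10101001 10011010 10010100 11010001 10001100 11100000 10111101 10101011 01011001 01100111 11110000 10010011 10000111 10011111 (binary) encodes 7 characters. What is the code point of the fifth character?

U+0059

Offset 0: leading byte 0xF3 = 11110011 → 4-byte char #1 = F3 87 88 9E.
Offset 4: leading byte 0xF1 = 11110001 → 4-byte char #2 = F1 A9 9A 94.
Offset 8: leading byte 0xD1 = 11010001 → 2-byte char #3 = D1 8C.
Offset 10: leading byte 0xE0 = 11100000 → 3-byte char #4 = E0 BD AB.
Offset 13: leading byte 0x59 = 01011001 → 1-byte char #5 = 59.
Leading byte 0x59 = 01011001 matches 0xxxxxxx → 1-byte sequence.
Byte 1: 0x59 = 01011001, payload 1011001 (7 bits).
Concatenate: 1011001 = 0x59 (7 bits → U+0059).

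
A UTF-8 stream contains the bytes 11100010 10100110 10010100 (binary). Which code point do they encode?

U+2994

Leading byte 0xE2 = 11100010 matches 1110xxxx → 3-byte sequence.
Byte 1: 0xE2 = 11100010, payload 0010 (4 bits).
Byte 2: 0xA6 = 10100110 (10xxxxxx ✓), payload 100110.
Byte 3: 0x94 = 10010100 (10xxxxxx ✓), payload 010100.
Concatenate: 0010100110010100 = 0x2994 (16 bits → U+2994).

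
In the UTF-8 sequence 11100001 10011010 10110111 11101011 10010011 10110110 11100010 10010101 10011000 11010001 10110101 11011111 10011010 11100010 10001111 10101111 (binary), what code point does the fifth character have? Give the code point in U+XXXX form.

U+07DA

Offset 0: leading byte 0xE1 = 11100001 → 3-byte char #1 = E1 9A B7.
Offset 3: leading byte 0xEB = 11101011 → 3-byte char #2 = EB 93 B6.
Offset 6: leading byte 0xE2 = 11100010 → 3-byte char #3 = E2 95 98.
Offset 9: leading byte 0xD1 = 11010001 → 2-byte char #4 = D1 B5.
Offset 11: leading byte 0xDF = 11011111 → 2-byte char #5 = DF 9A.
Leading byte 0xDF = 11011111 matches 110xxxxx → 2-byte sequence.
Byte 1: 0xDF = 11011111, payload 11111 (5 bits).
Byte 2: 0x9A = 10011010 (10xxxxxx ✓), payload 011010.
Concatenate: 11111011010 = 0x7DA (11 bits → U+07DA).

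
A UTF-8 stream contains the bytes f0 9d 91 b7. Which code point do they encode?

U+1D477

Leading byte 0xF0 = 11110000 matches 11110xxx → 4-byte sequence.
Byte 1: 0xF0 = 11110000, payload 000 (3 bits).
Byte 2: 0x9D = 10011101 (10xxxxxx ✓), payload 011101.
Byte 3: 0x91 = 10010001 (10xxxxxx ✓), payload 010001.
Byte 4: 0xB7 = 10110111 (10xxxxxx ✓), payload 110111.
Concatenate: 000011101010001110111 = 0x1D477 (21 bits → U+1D477).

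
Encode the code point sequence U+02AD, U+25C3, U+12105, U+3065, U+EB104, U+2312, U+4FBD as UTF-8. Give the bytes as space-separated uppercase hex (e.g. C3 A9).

CA AD E2 97 83 F0 92 84 85 E3 81 A5 F3 AB 84 84 E2 8C 92 E4 BE BD

U+02AD: 2-byte form → CA AD.
U+25C3: 3-byte form → E2 97 83.
U+12105: 4-byte form → F0 92 84 85.
U+3065: 3-byte form → E3 81 A5.
U+EB104: 4-byte form → F3 AB 84 84.
U+2312: 3-byte form → E2 8C 92.
U+4FBD: 3-byte form → E4 BE BD.
Concatenated (22 bytes): CA AD E2 97 83 F0 92 84 85 E3 81 A5 F3 AB 84 84 E2 8C 92 E4 BE BD.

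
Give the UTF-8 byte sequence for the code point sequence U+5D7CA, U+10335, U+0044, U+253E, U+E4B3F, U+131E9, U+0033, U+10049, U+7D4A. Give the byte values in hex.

U+5D7CA: 4-byte form → F1 9D 9F 8A.
U+10335: 4-byte form → F0 90 8C B5.
U+0044: 1-byte form → 44.
U+253E: 3-byte form → E2 94 BE.
U+E4B3F: 4-byte form → F3 A4 AC BF.
U+131E9: 4-byte form → F0 93 87 A9.
U+0033: 1-byte form → 33.
U+10049: 4-byte form → F0 90 81 89.
U+7D4A: 3-byte form → E7 B5 8A.
Concatenated (28 bytes): F1 9D 9F 8A F0 90 8C B5 44 E2 94 BE F3 A4 AC BF F0 93 87 A9 33 F0 90 81 89 E7 B5 8A.

F1 9D 9F 8A F0 90 8C B5 44 E2 94 BE F3 A4 AC BF F0 93 87 A9 33 F0 90 81 89 E7 B5 8A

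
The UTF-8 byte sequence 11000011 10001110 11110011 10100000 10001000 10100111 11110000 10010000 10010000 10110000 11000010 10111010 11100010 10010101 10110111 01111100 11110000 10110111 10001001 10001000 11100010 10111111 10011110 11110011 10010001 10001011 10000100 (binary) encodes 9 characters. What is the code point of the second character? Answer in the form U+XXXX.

U+E0227

Offset 0: leading byte 0xC3 = 11000011 → 2-byte char #1 = C3 8E.
Offset 2: leading byte 0xF3 = 11110011 → 4-byte char #2 = F3 A0 88 A7.
Leading byte 0xF3 = 11110011 matches 11110xxx → 4-byte sequence.
Byte 1: 0xF3 = 11110011, payload 011 (3 bits).
Byte 2: 0xA0 = 10100000 (10xxxxxx ✓), payload 100000.
Byte 3: 0x88 = 10001000 (10xxxxxx ✓), payload 001000.
Byte 4: 0xA7 = 10100111 (10xxxxxx ✓), payload 100111.
Concatenate: 011100000001000100111 = 0xE0227 (21 bits → U+E0227).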